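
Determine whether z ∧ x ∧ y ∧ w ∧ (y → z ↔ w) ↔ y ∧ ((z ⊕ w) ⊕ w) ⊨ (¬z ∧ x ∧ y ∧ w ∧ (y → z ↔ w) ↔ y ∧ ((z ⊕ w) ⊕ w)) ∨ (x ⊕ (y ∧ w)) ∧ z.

x | y | z | w || φ | ψ
1 | 1 | 1 | 1 || 1 | 0
1 | 1 | 1 | 0 || 0 | 1
1 | 1 | 0 | 1 || 1 | 1
1 | 1 | 0 | 0 || 1 | 1
1 | 0 | 1 | 1 || 1 | 1
1 | 0 | 1 | 0 || 1 | 1
1 | 0 | 0 | 1 || 1 | 1
1 | 0 | 0 | 0 || 1 | 1
0 | 1 | 1 | 1 || 0 | 1
0 | 1 | 1 | 0 || 0 | 0
0 | 1 | 0 | 1 || 1 | 1
0 | 1 | 0 | 0 || 1 | 1
0 | 0 | 1 | 1 || 1 | 1
0 | 0 | 1 | 0 || 1 | 1
0 | 0 | 0 | 1 || 1 | 1
0 | 0 | 0 | 0 || 1 | 1
At x=1, y=1, z=1, w=1 we have φ true but ψ false, so φ does not entail ψ.

no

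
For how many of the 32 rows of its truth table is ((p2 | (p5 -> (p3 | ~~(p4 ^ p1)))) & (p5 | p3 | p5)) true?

22

p1 | p2 | p3 | p4 | p5 | φ
-- | -- | -- | -- | -- | -
0  | 0  | 0  | 0  | 0  | 0
0  | 0  | 0  | 0  | 1  | 0
0  | 0  | 0  | 1  | 0  | 0
0  | 0  | 0  | 1  | 1  | 1
0  | 0  | 1  | 0  | 0  | 1
0  | 0  | 1  | 0  | 1  | 1
0  | 0  | 1  | 1  | 0  | 1
0  | 0  | 1  | 1  | 1  | 1
0  | 1  | 0  | 0  | 0  | 0
0  | 1  | 0  | 0  | 1  | 1
0  | 1  | 0  | 1  | 0  | 0
0  | 1  | 0  | 1  | 1  | 1
0  | 1  | 1  | 0  | 0  | 1
0  | 1  | 1  | 0  | 1  | 1
0  | 1  | 1  | 1  | 0  | 1
0  | 1  | 1  | 1  | 1  | 1
1  | 0  | 0  | 0  | 0  | 0
1  | 0  | 0  | 0  | 1  | 1
1  | 0  | 0  | 1  | 0  | 0
1  | 0  | 0  | 1  | 1  | 0
1  | 0  | 1  | 0  | 0  | 1
1  | 0  | 1  | 0  | 1  | 1
1  | 0  | 1  | 1  | 0  | 1
1  | 0  | 1  | 1  | 1  | 1
1  | 1  | 0  | 0  | 0  | 0
1  | 1  | 0  | 0  | 1  | 1
1  | 1  | 0  | 1  | 0  | 0
1  | 1  | 0  | 1  | 1  | 1
1  | 1  | 1  | 0  | 0  | 1
1  | 1  | 1  | 0  | 1  | 1
1  | 1  | 1  | 1  | 0  | 1
1  | 1  | 1  | 1  | 1  | 1
The formula is true on 22 of the 32 rows.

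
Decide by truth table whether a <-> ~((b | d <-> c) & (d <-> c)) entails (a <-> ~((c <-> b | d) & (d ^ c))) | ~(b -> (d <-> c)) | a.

a | b | c | d || φ | ψ
F | F | F | F || T | F
F | F | F | T || F | F
F | F | T | F || F | F
F | F | T | T || T | F
F | T | F | F || F | F
F | T | F | T || F | T
F | T | T | F || F | T
F | T | T | T || T | F
T | F | F | F || F | T
T | F | F | T || T | T
T | F | T | F || T | T
T | F | T | T || F | T
T | T | F | F || T | T
T | T | F | T || T | T
T | T | T | F || T | T
T | T | T | T || F | T
At a=F, b=F, c=F, d=F we have φ true but ψ false, so φ does not entail ψ.

no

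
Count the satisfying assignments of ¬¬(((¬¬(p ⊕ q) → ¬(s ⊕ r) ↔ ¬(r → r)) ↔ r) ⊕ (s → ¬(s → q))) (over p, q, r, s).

p | q | r | s | (p ⊕ q) | ¬(p ⊕ q) | ¬¬(p ⊕ q) | (s ⊕ r) | ¬(s ⊕ r) | (¬¬(p ⊕ q) → ¬(s ⊕ r)) | (r → r) | ¬(r → r) | (s → q) | ¬(s → q) | (s → ¬(s → q)) | φ
- | - | - | - | ------- | -------- | --------- | ------- | -------- | ---------------------- | ------- | -------- | ------- | -------- | -------------- | -
T | T | T | T |    F    |    T     |     F     |    F    |    T     |           T            |    T    |    F     |    T    |    F     |       F        | F
T | T | T | F |    F    |    T     |     F     |    T    |    F     |           T            |    T    |    F     |    T    |    F     |       T        | T
T | T | F | T |    F    |    T     |     F     |    T    |    F     |           T            |    T    |    F     |    T    |    F     |       F        | T
T | T | F | F |    F    |    T     |     F     |    F    |    T     |           T            |    T    |    F     |    T    |    F     |       T        | F
T | F | T | T |    T    |    F     |     T     |    F    |    T     |           T            |    T    |    F     |    F    |    T     |       T        | T
T | F | T | F |    T    |    F     |     T     |    T    |    F     |           F            |    T    |    F     |    T    |    F     |       T        | F
T | F | F | T |    T    |    F     |     T     |    T    |    F     |           F            |    T    |    F     |    F    |    T     |       T        | T
T | F | F | F |    T    |    F     |     T     |    F    |    T     |           T            |    T    |    F     |    T    |    F     |       T        | F
F | T | T | T |    T    |    F     |     T     |    F    |    T     |           T            |    T    |    F     |    T    |    F     |       F        | F
F | T | T | F |    T    |    F     |     T     |    T    |    F     |           F            |    T    |    F     |    T    |    F     |       T        | F
F | T | F | T |    T    |    F     |     T     |    T    |    F     |           F            |    T    |    F     |    T    |    F     |       F        | F
F | T | F | F |    T    |    F     |     T     |    F    |    T     |           T            |    T    |    F     |    T    |    F     |       T        | F
F | F | T | T |    F    |    T     |     F     |    F    |    T     |           T            |    T    |    F     |    F    |    T     |       T        | T
F | F | T | F |    F    |    T     |     F     |    T    |    F     |           T            |    T    |    F     |    T    |    F     |       T        | T
F | F | F | T |    F    |    T     |     F     |    T    |    F     |           T            |    T    |    F     |    F    |    T     |       T        | F
F | F | F | F |    F    |    T     |     F     |    F    |    T     |           T            |    T    |    F     |    T    |    F     |       T        | F
The formula is true on 6 of the 16 rows.

6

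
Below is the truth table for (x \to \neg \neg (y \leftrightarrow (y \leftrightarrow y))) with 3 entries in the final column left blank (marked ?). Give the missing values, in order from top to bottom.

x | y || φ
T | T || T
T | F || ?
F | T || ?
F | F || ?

Row x=T, y=F: \neg \neg (y \leftrightarrow (y \leftrightarrow y)) = F, so the formula = F.
Row x=F, y=T: \neg \neg (y \leftrightarrow (y \leftrightarrow y)) = T, so the formula = T.
Row x=F, y=F: \neg \neg (y \leftrightarrow (y \leftrightarrow y)) = F, so the formula = T.

F, T, T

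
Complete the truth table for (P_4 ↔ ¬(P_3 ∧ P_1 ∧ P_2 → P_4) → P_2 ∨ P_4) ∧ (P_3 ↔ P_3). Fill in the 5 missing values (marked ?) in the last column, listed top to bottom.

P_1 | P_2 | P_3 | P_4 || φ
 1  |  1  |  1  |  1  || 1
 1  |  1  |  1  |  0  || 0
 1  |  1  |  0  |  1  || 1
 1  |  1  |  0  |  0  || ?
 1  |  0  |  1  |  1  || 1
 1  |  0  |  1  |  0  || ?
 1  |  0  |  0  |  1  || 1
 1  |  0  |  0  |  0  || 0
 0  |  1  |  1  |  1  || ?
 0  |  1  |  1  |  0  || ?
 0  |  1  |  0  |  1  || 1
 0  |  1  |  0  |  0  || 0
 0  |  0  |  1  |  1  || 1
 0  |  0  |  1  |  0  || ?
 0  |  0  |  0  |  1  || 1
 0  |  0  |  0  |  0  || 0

0, 0, 1, 0, 0

Row P_1=1, P_2=1, P_3=0, P_4=0: (P_4 ↔ ¬(P_3 ∧ P_1 ∧ P_2 → P_4) → P_2 ∨ P_4) = 0, (P_3 ↔ P_3) = 1, so the formula = 0.
Row P_1=1, P_2=0, P_3=1, P_4=0: (P_4 ↔ ¬(P_3 ∧ P_1 ∧ P_2 → P_4) → P_2 ∨ P_4) = 0, (P_3 ↔ P_3) = 1, so the formula = 0.
Row P_1=0, P_2=1, P_3=1, P_4=1: (P_4 ↔ ¬(P_3 ∧ P_1 ∧ P_2 → P_4) → P_2 ∨ P_4) = 1, (P_3 ↔ P_3) = 1, so the formula = 1.
Row P_1=0, P_2=1, P_3=1, P_4=0: (P_4 ↔ ¬(P_3 ∧ P_1 ∧ P_2 → P_4) → P_2 ∨ P_4) = 0, (P_3 ↔ P_3) = 1, so the formula = 0.
Row P_1=0, P_2=0, P_3=1, P_4=0: (P_4 ↔ ¬(P_3 ∧ P_1 ∧ P_2 → P_4) → P_2 ∨ P_4) = 0, (P_3 ↔ P_3) = 1, so the formula = 0.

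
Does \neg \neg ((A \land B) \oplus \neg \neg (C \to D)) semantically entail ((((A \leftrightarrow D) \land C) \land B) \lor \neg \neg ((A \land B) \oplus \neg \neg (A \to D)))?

no

A | B | C | D | φ | ψ
- | - | - | - | - | -
T | T | T | T | F | T
T | T | T | F | T | T
T | T | F | T | F | F
T | T | F | F | F | T
T | F | T | T | T | T
T | F | T | F | F | F
T | F | F | T | T | T
T | F | F | F | T | F
F | T | T | T | T | T
F | T | T | F | F | T
F | T | F | T | T | T
F | T | F | F | T | T
F | F | T | T | T | T
F | F | T | F | F | T
F | F | F | T | T | T
F | F | F | F | T | T
At A=T, B=F, C=F, D=F we have φ true but ψ false, so φ does not entail ψ.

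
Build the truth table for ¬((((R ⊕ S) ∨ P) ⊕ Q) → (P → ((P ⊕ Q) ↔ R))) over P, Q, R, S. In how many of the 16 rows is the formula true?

2

P | Q | R | S || (R ⊕ S) | ((R ⊕ S) ∨ P) | (((R ⊕ S) ∨ P) ⊕ Q) | (P ⊕ Q) | ((P ⊕ Q) ↔ R) | (P → ((P ⊕ Q) ↔ R)) | φ
0 | 0 | 0 | 0 ||    0    |       0       |          0          |    0    |       1       |          1          | 0
0 | 0 | 0 | 1 ||    1    |       1       |          1          |    0    |       1       |          1          | 0
0 | 0 | 1 | 0 ||    1    |       1       |          1          |    0    |       0       |          1          | 0
0 | 0 | 1 | 1 ||    0    |       0       |          0          |    0    |       0       |          1          | 0
0 | 1 | 0 | 0 ||    0    |       0       |          1          |    1    |       0       |          1          | 0
0 | 1 | 0 | 1 ||    1    |       1       |          0          |    1    |       0       |          1          | 0
0 | 1 | 1 | 0 ||    1    |       1       |          0          |    1    |       1       |          1          | 0
0 | 1 | 1 | 1 ||    0    |       0       |          1          |    1    |       1       |          1          | 0
1 | 0 | 0 | 0 ||    0    |       1       |          1          |    1    |       0       |          0          | 1
1 | 0 | 0 | 1 ||    1    |       1       |          1          |    1    |       0       |          0          | 1
1 | 0 | 1 | 0 ||    1    |       1       |          1          |    1    |       1       |          1          | 0
1 | 0 | 1 | 1 ||    0    |       1       |          1          |    1    |       1       |          1          | 0
1 | 1 | 0 | 0 ||    0    |       1       |          0          |    0    |       1       |          1          | 0
1 | 1 | 0 | 1 ||    1    |       1       |          0          |    0    |       1       |          1          | 0
1 | 1 | 1 | 0 ||    1    |       1       |          0          |    0    |       0       |          0          | 0
1 | 1 | 1 | 1 ||    0    |       1       |          0          |    0    |       0       |          0          | 0
The formula is true on 2 of the 16 rows.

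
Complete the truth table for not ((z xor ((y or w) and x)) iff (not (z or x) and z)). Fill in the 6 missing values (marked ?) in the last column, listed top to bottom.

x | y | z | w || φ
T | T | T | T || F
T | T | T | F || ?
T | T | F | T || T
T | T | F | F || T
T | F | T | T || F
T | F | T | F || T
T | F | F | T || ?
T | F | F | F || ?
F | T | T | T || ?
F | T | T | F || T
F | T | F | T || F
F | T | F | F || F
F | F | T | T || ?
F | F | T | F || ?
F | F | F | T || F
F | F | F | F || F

F, T, F, T, T, T

Row x=T, y=T, z=T, w=F: (z xor ((y or w) and x)) = F, (not (z or x) and z) = F, ((z xor ((y or w) and x)) iff (not (z or x) and z)) = T, so the formula = F.
Row x=T, y=F, z=F, w=T: (z xor ((y or w) and x)) = T, (not (z or x) and z) = F, ((z xor ((y or w) and x)) iff (not (z or x) and z)) = F, so the formula = T.
Row x=T, y=F, z=F, w=F: (z xor ((y or w) and x)) = F, (not (z or x) and z) = F, ((z xor ((y or w) and x)) iff (not (z or x) and z)) = T, so the formula = F.
Row x=F, y=T, z=T, w=T: (z xor ((y or w) and x)) = T, (not (z or x) and z) = F, ((z xor ((y or w) and x)) iff (not (z or x) and z)) = F, so the formula = T.
Row x=F, y=F, z=T, w=T: (z xor ((y or w) and x)) = T, (not (z or x) and z) = F, ((z xor ((y or w) and x)) iff (not (z or x) and z)) = F, so the formula = T.
Row x=F, y=F, z=T, w=F: (z xor ((y or w) and x)) = T, (not (z or x) and z) = F, ((z xor ((y or w) and x)) iff (not (z or x) and z)) = F, so the formula = T.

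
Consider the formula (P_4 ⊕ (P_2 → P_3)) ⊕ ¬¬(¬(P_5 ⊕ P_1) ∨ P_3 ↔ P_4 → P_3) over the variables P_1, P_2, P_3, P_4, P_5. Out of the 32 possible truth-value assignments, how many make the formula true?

P_1 | P_2 | P_3 | P_4 | P_5 || φ
 F  |  F  |  F  |  F  |  F  || F
 F  |  F  |  F  |  F  |  T  || T
 F  |  F  |  F  |  T  |  F  || F
 F  |  F  |  F  |  T  |  T  || T
 F  |  F  |  T  |  F  |  F  || F
 F  |  F  |  T  |  F  |  T  || F
 F  |  F  |  T  |  T  |  F  || T
 F  |  F  |  T  |  T  |  T  || T
 F  |  T  |  F  |  F  |  F  || T
 F  |  T  |  F  |  F  |  T  || F
 F  |  T  |  F  |  T  |  F  || T
 F  |  T  |  F  |  T  |  T  || F
 F  |  T  |  T  |  F  |  F  || F
 F  |  T  |  T  |  F  |  T  || F
 F  |  T  |  T  |  T  |  F  || T
 F  |  T  |  T  |  T  |  T  || T
 T  |  F  |  F  |  F  |  F  || T
 T  |  F  |  F  |  F  |  T  || F
 T  |  F  |  F  |  T  |  F  || T
 T  |  F  |  F  |  T  |  T  || F
 T  |  F  |  T  |  F  |  F  || F
 T  |  F  |  T  |  F  |  T  || F
 T  |  F  |  T  |  T  |  F  || T
 T  |  F  |  T  |  T  |  T  || T
 T  |  T  |  F  |  F  |  F  || F
 T  |  T  |  F  |  F  |  T  || T
 T  |  T  |  F  |  T  |  F  || F
 T  |  T  |  F  |  T  |  T  || T
 T  |  T  |  T  |  F  |  F  || F
 T  |  T  |  T  |  F  |  T  || F
 T  |  T  |  T  |  T  |  F  || T
 T  |  T  |  T  |  T  |  T  || T
The formula is true on 16 of the 32 rows.

16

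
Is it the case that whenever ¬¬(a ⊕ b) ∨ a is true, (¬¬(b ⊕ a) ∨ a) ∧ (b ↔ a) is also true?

no

a | b | φ | ψ
- | - | - | -
T | T | T | T
T | F | T | F
F | T | T | F
F | F | F | F
At a=T, b=F we have φ true but ψ false, so φ does not entail ψ.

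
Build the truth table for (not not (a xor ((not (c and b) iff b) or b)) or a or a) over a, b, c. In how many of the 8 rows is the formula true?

6

a | b | c | φ
- | - | - | -
T | T | T | T
T | T | F | T
T | F | T | T
T | F | F | T
F | T | T | T
F | T | F | T
F | F | T | F
F | F | F | F
The formula is true on 6 of the 8 rows.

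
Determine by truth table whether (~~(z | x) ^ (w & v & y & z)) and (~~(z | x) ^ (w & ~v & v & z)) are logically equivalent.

not equivalent

x  y  z  w  v  |  φ  ψ
F  F  F  F  F  |  F  F
F  F  F  F  T  |  F  F
F  F  F  T  F  |  F  F
F  F  F  T  T  |  F  F
F  F  T  F  F  |  T  T
F  F  T  F  T  |  T  T
F  F  T  T  F  |  T  T
F  F  T  T  T  |  T  T
F  T  F  F  F  |  F  F
F  T  F  F  T  |  F  F
F  T  F  T  F  |  F  F
F  T  F  T  T  |  F  F
F  T  T  F  F  |  T  T
F  T  T  F  T  |  T  T
F  T  T  T  F  |  T  T
F  T  T  T  T  |  F  T
T  F  F  F  F  |  T  T
T  F  F  F  T  |  T  T
T  F  F  T  F  |  T  T
T  F  F  T  T  |  T  T
T  F  T  F  F  |  T  T
T  F  T  F  T  |  T  T
T  F  T  T  F  |  T  T
T  F  T  T  T  |  T  T
T  T  F  F  F  |  T  T
T  T  F  F  T  |  T  T
T  T  F  T  F  |  T  T
T  T  F  T  T  |  T  T
T  T  T  F  F  |  T  T
T  T  T  F  T  |  T  T
T  T  T  T  F  |  T  T
T  T  T  T  T  |  F  T
The columns differ at x=F, y=T, z=T, w=T, v=T (φ=F, ψ=T), so they are not equivalent.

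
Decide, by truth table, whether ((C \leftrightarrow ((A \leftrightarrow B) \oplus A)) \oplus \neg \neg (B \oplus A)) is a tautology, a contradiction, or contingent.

A  B  C  |  (A \leftrightarrow B)  (B \oplus A)  \neg (B \oplus A)  \neg \neg (B \oplus A)  φ
F  F  F  |            T                 F                T                    F             F
F  F  T  |            T                 F                T                    F             T
F  T  F  |            F                 T                F                    T             F
F  T  T  |            F                 T                F                    T             T
T  F  F  |            F                 T                F                    T             T
T  F  T  |            F                 T                F                    T             F
T  T  F  |            T                 F                T                    F             T
T  T  T  |            T                 F                T                    F             F
4 of 8 rows are T, so the formula is contingent.

contingent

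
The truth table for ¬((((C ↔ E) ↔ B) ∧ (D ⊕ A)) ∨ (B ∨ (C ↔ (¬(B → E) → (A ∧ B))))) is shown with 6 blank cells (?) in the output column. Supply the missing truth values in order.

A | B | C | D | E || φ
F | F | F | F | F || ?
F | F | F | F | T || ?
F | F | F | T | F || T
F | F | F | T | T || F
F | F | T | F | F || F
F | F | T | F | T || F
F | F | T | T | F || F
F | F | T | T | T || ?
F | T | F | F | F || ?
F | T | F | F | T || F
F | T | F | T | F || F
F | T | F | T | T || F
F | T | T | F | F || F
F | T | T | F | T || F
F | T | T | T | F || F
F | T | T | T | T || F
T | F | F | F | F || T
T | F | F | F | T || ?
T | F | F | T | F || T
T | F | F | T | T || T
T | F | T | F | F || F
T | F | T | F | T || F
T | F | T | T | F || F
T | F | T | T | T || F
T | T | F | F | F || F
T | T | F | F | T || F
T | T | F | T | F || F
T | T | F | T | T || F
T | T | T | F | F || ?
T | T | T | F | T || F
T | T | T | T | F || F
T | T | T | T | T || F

Row A=F, B=F, C=F, D=F, E=F: (((C ↔ E) ↔ B) ∧ (D ⊕ A)) = F, (B ∨ (C ↔ (¬(B → E) → (A ∧ B)))) = F, ((((C ↔ E) ↔ B) ∧ (D ⊕ A)) ∨ (B ∨ (C ↔ (¬(B → E) → (A ∧ B))))) = F, so the formula = T.
Row A=F, B=F, C=F, D=F, E=T: (((C ↔ E) ↔ B) ∧ (D ⊕ A)) = F, (B ∨ (C ↔ (¬(B → E) → (A ∧ B)))) = F, ((((C ↔ E) ↔ B) ∧ (D ⊕ A)) ∨ (B ∨ (C ↔ (¬(B → E) → (A ∧ B))))) = F, so the formula = T.
Row A=F, B=F, C=T, D=T, E=T: (((C ↔ E) ↔ B) ∧ (D ⊕ A)) = F, (B ∨ (C ↔ (¬(B → E) → (A ∧ B)))) = T, ((((C ↔ E) ↔ B) ∧ (D ⊕ A)) ∨ (B ∨ (C ↔ (¬(B → E) → (A ∧ B))))) = T, so the formula = F.
Row A=F, B=T, C=F, D=F, E=F: (((C ↔ E) ↔ B) ∧ (D ⊕ A)) = F, (B ∨ (C ↔ (¬(B → E) → (A ∧ B)))) = T, ((((C ↔ E) ↔ B) ∧ (D ⊕ A)) ∨ (B ∨ (C ↔ (¬(B → E) → (A ∧ B))))) = T, so the formula = F.
Row A=T, B=F, C=F, D=F, E=T: (((C ↔ E) ↔ B) ∧ (D ⊕ A)) = T, (B ∨ (C ↔ (¬(B → E) → (A ∧ B)))) = F, ((((C ↔ E) ↔ B) ∧ (D ⊕ A)) ∨ (B ∨ (C ↔ (¬(B → E) → (A ∧ B))))) = T, so the formula = F.
Row A=T, B=T, C=T, D=F, E=F: (((C ↔ E) ↔ B) ∧ (D ⊕ A)) = F, (B ∨ (C ↔ (¬(B → E) → (A ∧ B)))) = T, ((((C ↔ E) ↔ B) ∧ (D ⊕ A)) ∨ (B ∨ (C ↔ (¬(B → E) → (A ∧ B))))) = T, so the formula = F.

T, T, F, F, F, F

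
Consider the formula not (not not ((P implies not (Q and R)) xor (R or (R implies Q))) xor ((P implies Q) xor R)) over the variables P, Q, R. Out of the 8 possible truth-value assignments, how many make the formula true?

3

  P      Q      R    |    φ  
False  False  False  |  False
False  False   True  |   True
False   True  False  |  False
False   True   True  |   True
 True  False  False  |   True
 True  False   True  |  False
 True   True  False  |  False
 True   True   True  |  False
The formula is true on 3 of the 8 rows.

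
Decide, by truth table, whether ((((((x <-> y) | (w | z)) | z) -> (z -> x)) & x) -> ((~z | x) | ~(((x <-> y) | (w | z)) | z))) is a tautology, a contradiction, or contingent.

tautology

x  y  z  w     (x <-> y)  (w | z)  ((x <-> y) | (w | z))  (((x <-> y) | (w | z)) | z)  (z -> x)  ~z  (~z | x)  ~(((x <-> y) | (w | z)) | z)  φ
T  T  T  T         T         T               T                         T                  T      F      T                   F                T
T  T  T  F         T         T               T                         T                  T      F      T                   F                T
T  T  F  T         T         T               T                         T                  T      T      T                   F                T
T  T  F  F         T         F               T                         T                  T      T      T                   F                T
T  F  T  T         F         T               T                         T                  T      F      T                   F                T
T  F  T  F         F         T               T                         T                  T      F      T                   F                T
T  F  F  T         F         T               T                         T                  T      T      T                   F                T
T  F  F  F         F         F               F                         F                  T      T      T                   T                T
F  T  T  T         F         T               T                         T                  F      F      F                   F                T
F  T  T  F         F         T               T                         T                  F      F      F                   F                T
F  T  F  T         F         T               T                         T                  T      T      T                   F                T
F  T  F  F         F         F               F                         F                  T      T      T                   T                T
F  F  T  T         T         T               T                         T                  F      F      F                   F                T
F  F  T  F         T         T               T                         T                  F      F      F                   F                T
F  F  F  T         T         T               T                         T                  T      T      T                   F                T
F  F  F  F         T         F               T                         T                  T      T      T                   F                T
Every row is T, so the formula is a tautology.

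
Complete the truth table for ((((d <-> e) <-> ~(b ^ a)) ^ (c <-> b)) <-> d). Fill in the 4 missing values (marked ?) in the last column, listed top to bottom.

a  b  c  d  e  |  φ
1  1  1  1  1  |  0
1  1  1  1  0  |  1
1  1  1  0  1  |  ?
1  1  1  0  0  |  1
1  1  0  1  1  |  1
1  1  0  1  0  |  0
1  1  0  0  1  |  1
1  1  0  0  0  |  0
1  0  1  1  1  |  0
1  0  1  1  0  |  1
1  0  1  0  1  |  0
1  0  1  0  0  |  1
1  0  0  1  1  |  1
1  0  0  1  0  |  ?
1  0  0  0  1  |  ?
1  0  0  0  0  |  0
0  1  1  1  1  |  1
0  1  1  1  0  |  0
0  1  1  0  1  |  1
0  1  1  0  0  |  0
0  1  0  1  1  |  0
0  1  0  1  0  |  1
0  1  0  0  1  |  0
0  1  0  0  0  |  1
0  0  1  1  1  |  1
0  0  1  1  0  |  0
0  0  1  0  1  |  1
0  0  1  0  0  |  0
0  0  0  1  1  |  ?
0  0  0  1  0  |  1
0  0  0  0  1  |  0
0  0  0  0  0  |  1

0, 0, 1, 0

Row a=1, b=1, c=1, d=0, e=1: (((d <-> e) <-> ~(b ^ a)) ^ (c <-> b)) = 1, so the formula = 0.
Row a=1, b=0, c=0, d=1, e=0: (((d <-> e) <-> ~(b ^ a)) ^ (c <-> b)) = 0, so the formula = 0.
Row a=1, b=0, c=0, d=0, e=1: (((d <-> e) <-> ~(b ^ a)) ^ (c <-> b)) = 0, so the formula = 1.
Row a=0, b=0, c=0, d=1, e=1: (((d <-> e) <-> ~(b ^ a)) ^ (c <-> b)) = 0, so the formula = 0.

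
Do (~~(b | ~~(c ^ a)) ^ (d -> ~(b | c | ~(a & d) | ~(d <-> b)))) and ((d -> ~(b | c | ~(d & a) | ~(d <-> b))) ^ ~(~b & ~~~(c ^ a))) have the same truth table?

a | b | c | d || φ | ψ
T | T | T | T || T | T
T | T | T | F || F | F
T | T | F | T || T | T
T | T | F | F || F | F
T | F | T | T || F | F
T | F | T | F || T | T
T | F | F | T || T | T
T | F | F | F || F | F
F | T | T | T || T | T
F | T | T | F || F | F
F | T | F | T || T | T
F | T | F | F || F | F
F | F | T | T || T | T
F | F | T | F || F | F
F | F | F | T || F | F
F | F | F | F || T | T
The columns for φ and ψ agree on every row, so they are logically equivalent.

equivalent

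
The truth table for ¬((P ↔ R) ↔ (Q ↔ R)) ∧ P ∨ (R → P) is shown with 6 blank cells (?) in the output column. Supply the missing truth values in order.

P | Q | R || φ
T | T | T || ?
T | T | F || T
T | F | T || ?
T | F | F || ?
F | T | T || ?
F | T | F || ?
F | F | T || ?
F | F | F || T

Row P=T, Q=T, R=T: (¬((P ↔ R) ↔ (Q ↔ R)) ∧ P) = F, (R → P) = T, so the formula = T.
Row P=T, Q=F, R=T: (¬((P ↔ R) ↔ (Q ↔ R)) ∧ P) = T, (R → P) = T, so the formula = T.
Row P=T, Q=F, R=F: (¬((P ↔ R) ↔ (Q ↔ R)) ∧ P) = T, (R → P) = T, so the formula = T.
Row P=F, Q=T, R=T: (¬((P ↔ R) ↔ (Q ↔ R)) ∧ P) = F, (R → P) = F, so the formula = F.
Row P=F, Q=T, R=F: (¬((P ↔ R) ↔ (Q ↔ R)) ∧ P) = F, (R → P) = T, so the formula = T.
Row P=F, Q=F, R=T: (¬((P ↔ R) ↔ (Q ↔ R)) ∧ P) = F, (R → P) = F, so the formula = F.

T, T, T, F, T, F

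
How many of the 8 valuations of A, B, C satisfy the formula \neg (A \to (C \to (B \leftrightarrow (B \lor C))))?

A | B | C | (B \lor C) | φ
- | - | - | ---------- | -
1 | 1 | 1 |     1      | 0
1 | 1 | 0 |     1      | 0
1 | 0 | 1 |     1      | 1
1 | 0 | 0 |     0      | 0
0 | 1 | 1 |     1      | 0
0 | 1 | 0 |     1      | 0
0 | 0 | 1 |     1      | 0
0 | 0 | 0 |     0      | 0
The formula is true on 1 of the 8 rows.

1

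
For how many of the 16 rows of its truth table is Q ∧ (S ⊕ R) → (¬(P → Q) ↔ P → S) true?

P  Q  R  S  |  (S ⊕ R)  (Q ∧ (S ⊕ R))  (P → Q)  ¬(P → Q)  (P → S)  (¬(P → Q) ↔ (P → S))  φ
F  F  F  F  |     F           F           T        F         T              F            T
F  F  F  T  |     T           F           T        F         T              F            T
F  F  T  F  |     T           F           T        F         T              F            T
F  F  T  T  |     F           F           T        F         T              F            T
F  T  F  F  |     F           F           T        F         T              F            T
F  T  F  T  |     T           T           T        F         T              F            F
F  T  T  F  |     T           T           T        F         T              F            F
F  T  T  T  |     F           F           T        F         T              F            T
T  F  F  F  |     F           F           F        T         F              F            T
T  F  F  T  |     T           F           F        T         T              T            T
T  F  T  F  |     T           F           F        T         F              F            T
T  F  T  T  |     F           F           F        T         T              T            T
T  T  F  F  |     F           F           T        F         F              T            T
T  T  F  T  |     T           T           T        F         T              F            F
T  T  T  F  |     T           T           T        F         F              T            T
T  T  T  T  |     F           F           T        F         T              F            T
The formula is true on 13 of the 16 rows.

13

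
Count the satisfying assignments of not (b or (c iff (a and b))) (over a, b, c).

2

a | b | c | (a and b) | (c iff (a and b)) | (b or (c iff (a and b))) | not (b or (c iff (a and b)))
- | - | - | --------- | ----------------- | ------------------------ | ----------------------------
F | F | F |     F     |         T         |            T             |              F              
F | F | T |     F     |         F         |            F             |              T              
F | T | F |     F     |         T         |            T             |              F              
F | T | T |     F     |         F         |            T             |              F              
T | F | F |     F     |         T         |            T             |              F              
T | F | T |     F     |         F         |            F             |              T              
T | T | F |     T     |         F         |            T             |              F              
T | T | T |     T     |         T         |            T             |              F              
The formula is true on 2 of the 8 rows.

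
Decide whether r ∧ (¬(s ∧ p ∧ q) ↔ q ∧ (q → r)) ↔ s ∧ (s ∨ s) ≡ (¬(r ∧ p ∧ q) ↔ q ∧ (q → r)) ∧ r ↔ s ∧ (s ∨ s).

not equivalent

p | q | r | s | φ | ψ
- | - | - | - | - | -
T | T | T | T | F | F
T | T | T | F | F | T
T | T | F | T | F | F
T | T | F | F | T | T
T | F | T | T | F | F
T | F | T | F | T | T
T | F | F | T | F | F
T | F | F | F | T | T
F | T | T | T | T | T
F | T | T | F | F | F
F | T | F | T | F | F
F | T | F | F | T | T
F | F | T | T | F | F
F | F | T | F | T | T
F | F | F | T | F | F
F | F | F | F | T | T
The columns differ at p=T, q=T, r=T, s=F (φ=F, ψ=T), so they are not equivalent.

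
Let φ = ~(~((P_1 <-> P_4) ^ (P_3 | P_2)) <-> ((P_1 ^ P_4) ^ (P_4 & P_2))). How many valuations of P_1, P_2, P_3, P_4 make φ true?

P_1  P_2  P_3  P_4     (P_1 <-> P_4)  (P_3 | P_2)  (P_1 ^ P_4)  (P_4 & P_2)  ((P_1 ^ P_4) ^ (P_4 & P_2))  φ
 T    T    T    T            T             T            F            T                    T               F
 T    T    T    F            F             T            T            F                    T               T
 T    T    F    T            T             T            F            T                    T               F
 T    T    F    F            F             T            T            F                    T               T
 T    F    T    T            T             T            F            F                    F               T
 T    F    T    F            F             T            T            F                    T               T
 T    F    F    T            T             F            F            F                    F               F
 T    F    F    F            F             F            T            F                    T               F
 F    T    T    T            F             T            T            T                    F               F
 F    T    T    F            T             T            F            F                    F               T
 F    T    F    T            F             T            T            T                    F               F
 F    T    F    F            T             T            F            F                    F               T
 F    F    T    T            F             T            T            F                    T               T
 F    F    T    F            T             T            F            F                    F               T
 F    F    F    T            F             F            T            F                    T               F
 F    F    F    F            T             F            F            F                    F               F
The formula is true on 8 of the 16 rows.

8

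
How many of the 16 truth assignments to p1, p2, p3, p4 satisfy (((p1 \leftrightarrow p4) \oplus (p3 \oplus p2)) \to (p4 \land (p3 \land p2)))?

9

p1 | p2 | p3 | p4 | (p1 \leftrightarrow p4) | (p3 \oplus p2) | (p3 \land p2) | (p4 \land (p3 \land p2)) | φ
-- | -- | -- | -- | ----------------------- | -------------- | ------------- | ------------------------ | -
0  | 0  | 0  | 0  |            1            |       0        |       0       |            0             | 0
0  | 0  | 0  | 1  |            0            |       0        |       0       |            0             | 1
0  | 0  | 1  | 0  |            1            |       1        |       0       |            0             | 1
0  | 0  | 1  | 1  |            0            |       1        |       0       |            0             | 0
0  | 1  | 0  | 0  |            1            |       1        |       0       |            0             | 1
0  | 1  | 0  | 1  |            0            |       1        |       0       |            0             | 0
0  | 1  | 1  | 0  |            1            |       0        |       1       |            0             | 0
0  | 1  | 1  | 1  |            0            |       0        |       1       |            1             | 1
1  | 0  | 0  | 0  |            0            |       0        |       0       |            0             | 1
1  | 0  | 0  | 1  |            1            |       0        |       0       |            0             | 0
1  | 0  | 1  | 0  |            0            |       1        |       0       |            0             | 0
1  | 0  | 1  | 1  |            1            |       1        |       0       |            0             | 1
1  | 1  | 0  | 0  |            0            |       1        |       0       |            0             | 0
1  | 1  | 0  | 1  |            1            |       1        |       0       |            0             | 1
1  | 1  | 1  | 0  |            0            |       0        |       1       |            0             | 1
1  | 1  | 1  | 1  |            1            |       0        |       1       |            1             | 1
The formula is true on 9 of the 16 rows.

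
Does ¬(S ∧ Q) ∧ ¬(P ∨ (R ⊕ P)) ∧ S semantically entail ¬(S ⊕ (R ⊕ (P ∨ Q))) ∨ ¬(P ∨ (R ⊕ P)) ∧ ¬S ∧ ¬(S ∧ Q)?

no

P | Q | R | S | φ | ψ
- | - | - | - | - | -
F | F | F | F | F | T
F | F | F | T | T | F
F | F | T | F | F | F
F | F | T | T | F | T
F | T | F | F | F | T
F | T | F | T | F | T
F | T | T | F | F | T
F | T | T | T | F | F
T | F | F | F | F | F
T | F | F | T | F | T
T | F | T | F | F | T
T | F | T | T | F | F
T | T | F | F | F | F
T | T | F | T | F | T
T | T | T | F | F | T
T | T | T | T | F | F
At P=F, Q=F, R=F, S=T we have φ true but ψ false, so φ does not entail ψ.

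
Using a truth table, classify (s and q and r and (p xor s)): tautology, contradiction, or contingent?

contingent

p | q | r | s | (s and q and r and (p xor s))
- | - | - | - | -----------------------------
T | T | T | T |               F              
T | T | T | F |               F              
T | T | F | T |               F              
T | T | F | F |               F              
T | F | T | T |               F              
T | F | T | F |               F              
T | F | F | T |               F              
T | F | F | F |               F              
F | T | T | T |               T              
F | T | T | F |               F              
F | T | F | T |               F              
F | T | F | F |               F              
F | F | T | T |               F              
F | F | T | F |               F              
F | F | F | T |               F              
F | F | F | F |               F              
1 of 16 rows are T, so the formula is contingent.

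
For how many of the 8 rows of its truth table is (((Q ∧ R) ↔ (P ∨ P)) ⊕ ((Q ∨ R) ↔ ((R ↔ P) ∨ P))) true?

4

P | Q | R || φ
1 | 1 | 1 || 0
1 | 1 | 0 || 1
1 | 0 | 1 || 1
1 | 0 | 0 || 0
0 | 1 | 1 || 0
0 | 1 | 0 || 0
0 | 0 | 1 || 1
0 | 0 | 0 || 1
The formula is true on 4 of the 8 rows.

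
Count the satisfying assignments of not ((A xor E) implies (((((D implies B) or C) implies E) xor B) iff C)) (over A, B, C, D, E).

A | B | C | D | E || φ
1 | 1 | 1 | 1 | 1 || 0
1 | 1 | 1 | 1 | 0 || 0
1 | 1 | 1 | 0 | 1 || 0
1 | 1 | 1 | 0 | 0 || 0
1 | 1 | 0 | 1 | 1 || 0
1 | 1 | 0 | 1 | 0 || 1
1 | 1 | 0 | 0 | 1 || 0
1 | 1 | 0 | 0 | 0 || 1
1 | 0 | 1 | 1 | 1 || 0
1 | 0 | 1 | 1 | 0 || 1
1 | 0 | 1 | 0 | 1 || 0
1 | 0 | 1 | 0 | 0 || 1
1 | 0 | 0 | 1 | 1 || 0
1 | 0 | 0 | 1 | 0 || 1
1 | 0 | 0 | 0 | 1 || 0
1 | 0 | 0 | 0 | 0 || 0
0 | 1 | 1 | 1 | 1 || 1
0 | 1 | 1 | 1 | 0 || 0
0 | 1 | 1 | 0 | 1 || 1
0 | 1 | 1 | 0 | 0 || 0
0 | 1 | 0 | 1 | 1 || 0
0 | 1 | 0 | 1 | 0 || 0
0 | 1 | 0 | 0 | 1 || 0
0 | 1 | 0 | 0 | 0 || 0
0 | 0 | 1 | 1 | 1 || 0
0 | 0 | 1 | 1 | 0 || 0
0 | 0 | 1 | 0 | 1 || 0
0 | 0 | 1 | 0 | 0 || 0
0 | 0 | 0 | 1 | 1 || 1
0 | 0 | 0 | 1 | 0 || 0
0 | 0 | 0 | 0 | 1 || 1
0 | 0 | 0 | 0 | 0 || 0
The formula is true on 9 of the 32 rows.

9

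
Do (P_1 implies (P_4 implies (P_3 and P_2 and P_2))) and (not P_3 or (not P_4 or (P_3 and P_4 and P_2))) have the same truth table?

not equivalent

P_1 | P_2 | P_3 | P_4 || φ | ψ
 T  |  T  |  T  |  T  || T | T
 T  |  T  |  T  |  F  || T | T
 T  |  T  |  F  |  T  || F | T
 T  |  T  |  F  |  F  || T | T
 T  |  F  |  T  |  T  || F | F
 T  |  F  |  T  |  F  || T | T
 T  |  F  |  F  |  T  || F | T
 T  |  F  |  F  |  F  || T | T
 F  |  T  |  T  |  T  || T | T
 F  |  T  |  T  |  F  || T | T
 F  |  T  |  F  |  T  || T | T
 F  |  T  |  F  |  F  || T | T
 F  |  F  |  T  |  T  || T | F
 F  |  F  |  T  |  F  || T | T
 F  |  F  |  F  |  T  || T | T
 F  |  F  |  F  |  F  || T | T
The columns differ at P_1=T, P_2=T, P_3=F, P_4=T (φ=F, ψ=T), so they are not equivalent.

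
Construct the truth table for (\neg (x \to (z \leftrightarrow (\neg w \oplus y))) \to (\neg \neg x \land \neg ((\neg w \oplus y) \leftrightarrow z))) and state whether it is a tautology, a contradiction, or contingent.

tautology

x  y  z  w  |  φ
T  T  T  T  |  T
T  T  T  F  |  T
T  T  F  T  |  T
T  T  F  F  |  T
T  F  T  T  |  T
T  F  T  F  |  T
T  F  F  T  |  T
T  F  F  F  |  T
F  T  T  T  |  T
F  T  T  F  |  T
F  T  F  T  |  T
F  T  F  F  |  T
F  F  T  T  |  T
F  F  T  F  |  T
F  F  F  T  |  T
F  F  F  F  |  T
Every row is T, so the formula is a tautology.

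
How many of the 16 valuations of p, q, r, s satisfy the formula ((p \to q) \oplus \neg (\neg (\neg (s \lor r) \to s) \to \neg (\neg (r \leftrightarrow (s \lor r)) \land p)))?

12

p  q  r  s  |  (p \to q)  (s \lor r)  \neg (s \lor r)  (\neg (s \lor r) \to s)  \neg (\neg (s \lor r) \to s)  φ
0  0  0  0  |      1          0              1                    0                          1                1
0  0  0  1  |      1          1              0                    1                          0                1
0  0  1  0  |      1          1              0                    1                          0                1
0  0  1  1  |      1          1              0                    1                          0                1
0  1  0  0  |      1          0              1                    0                          1                1
0  1  0  1  |      1          1              0                    1                          0                1
0  1  1  0  |      1          1              0                    1                          0                1
0  1  1  1  |      1          1              0                    1                          0                1
1  0  0  0  |      0          0              1                    0                          1                0
1  0  0  1  |      0          1              0                    1                          0                0
1  0  1  0  |      0          1              0                    1                          0                0
1  0  1  1  |      0          1              0                    1                          0                0
1  1  0  0  |      1          0              1                    0                          1                1
1  1  0  1  |      1          1              0                    1                          0                1
1  1  1  0  |      1          1              0                    1                          0                1
1  1  1  1  |      1          1              0                    1                          0                1
The formula is true on 12 of the 16 rows.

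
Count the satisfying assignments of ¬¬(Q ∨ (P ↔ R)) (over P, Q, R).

P | Q | R | ¬¬(Q ∨ (P ↔ R))
- | - | - | ---------------
T | T | T |        T       
T | T | F |        T       
T | F | T |        T       
T | F | F |        F       
F | T | T |        T       
F | T | F |        T       
F | F | T |        F       
F | F | F |        T       
The formula is true on 6 of the 8 rows.

6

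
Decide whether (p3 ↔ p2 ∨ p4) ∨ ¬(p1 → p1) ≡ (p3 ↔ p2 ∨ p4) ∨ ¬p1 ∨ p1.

not equivalent

p1  p2  p3  p4  |  φ  ψ
T   T   T   T   |  T  T
T   T   T   F   |  T  T
T   T   F   T   |  F  T
T   T   F   F   |  F  T
T   F   T   T   |  T  T
T   F   T   F   |  F  T
T   F   F   T   |  F  T
T   F   F   F   |  T  T
F   T   T   T   |  T  T
F   T   T   F   |  T  T
F   T   F   T   |  F  T
F   T   F   F   |  F  T
F   F   T   T   |  T  T
F   F   T   F   |  F  T
F   F   F   T   |  F  T
F   F   F   F   |  T  T
The columns differ at p1=T, p2=T, p3=F, p4=T (φ=F, ψ=T), so they are not equivalent.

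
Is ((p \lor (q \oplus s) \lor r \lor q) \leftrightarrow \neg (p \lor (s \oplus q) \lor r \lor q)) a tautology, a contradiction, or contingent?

contradiction

  p   |   q   |   r   |   s   || (q \oplus s) | (s \oplus q) |   φ  
 True |  True |  True |  True ||    False     |    False     | False
 True |  True |  True | False ||     True     |     True     | False
 True |  True | False |  True ||    False     |    False     | False
 True |  True | False | False ||     True     |     True     | False
 True | False |  True |  True ||     True     |     True     | False
 True | False |  True | False ||    False     |    False     | False
 True | False | False |  True ||     True     |     True     | False
 True | False | False | False ||    False     |    False     | False
False |  True |  True |  True ||    False     |    False     | False
False |  True |  True | False ||     True     |     True     | False
False |  True | False |  True ||    False     |    False     | False
False |  True | False | False ||     True     |     True     | False
False | False |  True |  True ||     True     |     True     | False
False | False |  True | False ||    False     |    False     | False
False | False | False |  True ||     True     |     True     | False
False | False | False | False ||    False     |    False     | False
Every row is False, so the formula is a contradiction.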